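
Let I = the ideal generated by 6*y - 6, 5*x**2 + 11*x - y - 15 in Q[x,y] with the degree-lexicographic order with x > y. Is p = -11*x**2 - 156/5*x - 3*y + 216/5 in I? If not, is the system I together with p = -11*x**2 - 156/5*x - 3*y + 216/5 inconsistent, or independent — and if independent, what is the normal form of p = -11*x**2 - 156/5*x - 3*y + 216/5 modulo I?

First compute the reduced Gröbner basis of I by Buchberger's algorithm.
f_1 = 6*y - 6, LT = y.
f_2 = 5*x**2 + 11*x - y - 15, LT = x**2.

S(f_1,f_2): leading monomials are coprime, so the S-polynomial reduces to 0 (Buchberger's first criterion).
Every S-polynomial of the final basis reduces to 0, so we have a Gröbner basis.
Inter-reduce: drop elements whose leading term is divisible by another's, tail-reduce, and make monic.
Reduced Gröbner basis: {x**2 + 11/5*x - 16/5, y - 1}.
Label its elements g_1 = x**2 + 11/5*x - 16/5, g_2 = y - 1.

Reduce p = -11*x**2 - 156/5*x - 3*y + 216/5 modulo G:
  leading term x**2: subtract (-11)·g_1 from -11*x**2 - 156/5*x - 3*y + 216/5 → -7*x - 3*y + 8
  leading term x: no divisor's leading term divides it; move -7*x to the remainder.
  leading term y: subtract (-3)·g_2 from -3*y + 8 → 5
  leading term 1: no divisor's leading term divides it; move 5 to the remainder.
  normal form = -7*x + 5.
The normal form is nonzero, so p ∉ I. Since p minus its normal form lies in I, I + (p) = I + (r) where r = -7*x + 5; decide whether this ideal is the whole ring.
Run Buchberger on G together with r (pairs among the g_i already reduce to 0 since G is a Gröbner basis):
g_1 = x**2 + 11/5*x - 16/5, LT = x**2.
g_2 = y - 1, LT = y.
r = -7*x + 5, LT = x.

S(g_1,g_2): leading monomials are coprime, so the S-polynomial reduces to 0 (Buchberger's first criterion).
S(g_1,r): lcm = x**2. S = 102/35*x - 16/5.
  leading term x: subtract (-102/245)·r from 102/35*x - 16/5 → -274/245
  leading term 1: no divisor's leading term divides it; move -274/245 to the remainder.
  remainder -274/245 ≠ 0; add m_4 = -274/245 to the basis.

S(g_2,r): leading monomials are coprime, so the S-polynomial reduces to 0 (Buchberger's first criterion).
S(g_1,m_4): leading monomials are coprime, so the S-polynomial reduces to 0 (Buchberger's first criterion).
S(g_2,m_4): leading monomials are coprime, so the S-polynomial reduces to 0 (Buchberger's first criterion).
S(r,m_4): leading monomials are coprime, so the S-polynomial reduces to 0 (Buchberger's first criterion).
Every S-polynomial of the final basis reduces to 0, so we have a Gröbner basis.
Inter-reduce: drop elements whose leading term is divisible by another's, tail-reduce, and make monic.
Reduced Gröbner basis: {1}.
The reduced Gröbner basis of I + (p) is {1}: the ideal is the whole ring, so the enlarged system has no common solution — adjoining p is inconsistent.

Adjoining -11*x**2 - 156/5*x - 3*y + 216/5 makes the ideal the whole ring: the system is inconsistent.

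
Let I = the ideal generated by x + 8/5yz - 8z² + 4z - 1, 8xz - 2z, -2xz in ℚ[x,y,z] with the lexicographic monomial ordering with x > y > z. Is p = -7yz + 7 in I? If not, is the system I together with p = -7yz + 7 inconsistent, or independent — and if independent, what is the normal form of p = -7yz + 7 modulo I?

Adjoining -7yz + 7 makes the ideal the whole ring: the system is inconsistent.

First compute the reduced Gröbner basis of I by Buchberger's algorithm.
f_1 = x + 8/5yz - 8z² + 4z - 1, LT = x.
f_2 = 8xz - 2z, LT = xz.
f_3 = -2xz, LT = xz.

S(f_1,f_2): lcm = xz. S = 8/5yz² - 8z³ + 4z² - ¾z.
  leading term yz²: no divisor's leading term divides it; move 8/5yz² to the remainder.
  leading term z³: no divisor's leading term divides it; move -8z³ to the remainder.
  leading term z²: no divisor's leading term divides it; move 4z² to the remainder.
  leading term z: no divisor's leading term divides it; move -¾z to the remainder.
  remainder 8/5yz² - 8z³ + 4z² - ¾z ≠ 0; add h_4 = 8/5yz² - 8z³ + 4z² - ¾z to the basis.

S(f_1,f_3): lcm = xz. S = 8/5yz² - 8z³ + 4z² - z.
  leading term yz²: subtract (1)·h_4 from 8/5yz² - 8z³ + 4z² - z → -¼z
  leading term z: no divisor's leading term divides it; move -¼z to the remainder.
  remainder -¼z ≠ 0; add h_5 = -¼z to the basis.

The other S-polynomials (S(f_2,f_3), S(f_1,h_4), S(f_2,h_4), S(f_3,h_4), S(f_1,h_5), S(f_2,h_5), S(f_3,h_5), S(h_4,h_5)) all reduce to 0 modulo the current basis, so we have a Gröbner basis.
Inter-reduce: drop elements whose leading term is divisible by another's, tail-reduce, and make monic.
Reduced Gröbner basis: {x - 1, z}.
Label its elements g_1 = x - 1, g_2 = z.

Reduce p = -7yz + 7 modulo G:
  leading term yz: subtract (-7y)·g_2 from -7yz + 7 → 7
  leading term 1: no divisor's leading term divides it; move 7 to the remainder.
  normal form = 7.
The normal form is nonzero, so p ∉ I. Since p minus its normal form lies in I, I + (p) = I + (r) where r = 7; decide whether this ideal is the whole ring.
Here r = 7 is a nonzero constant, hence a unit: 1 ∈ I + (p), the Gröbner basis of I + (p) is {1}, and the enlarged system has no common solution — adjoining p is inconsistent.

The remainder on division by a Gröbner basis is unique — it is the normal form.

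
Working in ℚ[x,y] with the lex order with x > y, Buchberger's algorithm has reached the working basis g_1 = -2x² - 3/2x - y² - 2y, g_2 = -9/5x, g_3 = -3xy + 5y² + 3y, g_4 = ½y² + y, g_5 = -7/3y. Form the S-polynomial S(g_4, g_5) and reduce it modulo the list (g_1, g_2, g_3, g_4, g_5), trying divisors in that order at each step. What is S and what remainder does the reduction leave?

lcm(LM(g_4), LM(g_5)) = y².
S = (lcm/LT(g_4))·g_4 − (lcm/LT(g_5))·g_5 = 2y.
Reduce S modulo (g_1, g_2, g_3, g_4, g_5) in that order:
  leading term y: subtract (-6/7)·g_5 from 2y → 0
The remainder is 0, so this S-polynomial contributes no new basis element.
An S-polynomial is built so that the two leading terms cancel; whether anything survives reduction is exactly the Gröbner-basis criterion.

S(g_4, g_5) = 2y; remainder on division = 0.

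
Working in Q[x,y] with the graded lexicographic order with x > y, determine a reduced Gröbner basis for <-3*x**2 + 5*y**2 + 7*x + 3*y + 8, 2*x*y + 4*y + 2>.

G = {y**3 + 3/5*y**2 + 3/5*x - 18/5*y - 13/5, x**2 - 5/3*y**2 - 7/3*x - y - 8/3, x*y + 2*y + 1}

f_1 = -3*x**2 + 5*y**2 + 7*x + 3*y + 8, LT = x**2.
f_2 = 2*x*y + 4*y + 2, LT = x*y.

S(f_1,f_2): lcm = x**2*y. S = -5/3*y**3 - 13/3*x*y - y**2 - x - 8/3*y.
  leading term y**3: no divisor's leading term divides it; move -5/3*y**3 to the remainder.
  leading term x*y: subtract (-13/6)·f_2 from -13/3*x*y - y**2 - x - 8/3*y → -y**2 - x + 6*y + 13/3
  leading term y**2: no divisor's leading term divides it; move -y**2 to the remainder.
  leading term x: no divisor's leading term divides it; move -x to the remainder.
  leading term y: no divisor's leading term divides it; move 6*y to the remainder.
  leading term 1: no divisor's leading term divides it; move 13/3 to the remainder.
  remainder -5/3*y**3 - y**2 - x + 6*y + 13/3 ≠ 0; add g_3 = -5/3*y**3 - y**2 - x + 6*y + 13/3 to the basis.

S(f_1,g_3): leading monomials are coprime, so the S-polynomial reduces to 0 (Buchberger's first criterion).
S(f_2,g_3): lcm = x*y**3. S = -3/5*x*y**2 + 2*y**3 - 3/5*x**2 + 18/5*x*y + y**2 + 13/5*x.
  leading term x*y**2: subtract (-3/10*y)·f_2 from -3/5*x*y**2 + 2*y**3 - 3/5*x**2 + 18/5*x*y + y**2 + 13/5*x → 2*y**3 - 3/5*x**2 + 18/5*x*y + 11/5*y**2 + 13/5*x + 3/5*y
  leading term y**3: subtract (-6/5)·g_3 from 2*y**3 - 3/5*x**2 + 18/5*x*y + 11/5*y**2 + 13/5*x + 3/5*y → -3/5*x**2 + 18/5*x*y + y**2 + 7/5*x + 39/5*y + 26/5
  leading term x**2: subtract (1/5)·f_1 from -3/5*x**2 + 18/5*x*y + y**2 + 7/5*x + 39/5*y + 26/5 → 18/5*x*y + 36/5*y + 18/5
  leading term x*y: subtract (9/5)·f_2 from 18/5*x*y + 36/5*y + 18/5 → 0
  remainder 0.

Every S-polynomial of the final basis reduces to 0, so we have a Gröbner basis.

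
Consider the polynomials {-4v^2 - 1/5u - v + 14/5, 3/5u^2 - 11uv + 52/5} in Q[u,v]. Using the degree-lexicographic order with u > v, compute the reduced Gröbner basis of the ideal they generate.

G = {u^2 - 55/3uv + 52/3, v^2 + 1/20u + 1/4v - 7/10}

Buchberger's algorithm terminates because the ascending chain of leading-term ideals stabilizes.

f_1 = -4v^2 - 1/5u - v + 14/5, LT = v^2.
f_2 = 3/5u^2 - 11uv + 52/5, LT = u^2.

S(f_1,f_2): leading monomials are coprime, so the S-polynomial reduces to 0 (Buchberger's first criterion).
Every S-polynomial of the final basis reduces to 0, so we have a Gröbner basis.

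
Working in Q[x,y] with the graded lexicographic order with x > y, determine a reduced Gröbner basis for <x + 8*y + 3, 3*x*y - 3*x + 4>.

f_1 = x + 8*y + 3, LT = x.
f_2 = 3*x*y - 3*x + 4, LT = x*y.

S(f_1,f_2): lcm = x*y. S = 8*y**2 + x + 3*y - 4/3.
  leading term y**2: no divisor's leading term divides it; move 8*y**2 to the remainder.
  leading term x: subtract (1)·f_1 from x + 3*y - 4/3 → -5*y - 13/3
  leading term y: no divisor's leading term divides it; move -5*y to the remainder.
  leading term 1: no divisor's leading term divides it; move -13/3 to the remainder.
  remainder 8*y**2 - 5*y - 13/3 ≠ 0; add g_3 = 8*y**2 - 5*y - 13/3 to the basis.

The other S-polynomials (S(f_1,g_3), S(f_2,g_3)) all reduce to 0 modulo the current basis, so we have a Gröbner basis.
Inter-reduce: drop elements whose leading term is divisible by another's, tail-reduce, and make monic.

G = {y**2 - 5/8*y - 13/24, x + 8*y + 3}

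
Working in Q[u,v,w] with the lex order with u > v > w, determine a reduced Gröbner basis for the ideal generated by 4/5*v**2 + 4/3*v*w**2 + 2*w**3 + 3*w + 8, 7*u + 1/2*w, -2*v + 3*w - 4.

The reduced Gröbner basis is the canonical form of the ideal for this ordering.

f_1 = 4/5*v**2 + 4/3*v*w**2 + 2*w**3 + 3*w + 8, LT = v**2.
f_2 = 7*u + 1/2*w, LT = u.
f_3 = -2*v + 3*w - 4, LT = v.

S(f_1,f_3): lcm = v**2. S = 5/3*v*w**2 + 3/2*v*w - 2*v + 5/2*w**3 + 15/4*w + 10.
  reduce S modulo (f_1, f_2, f_3):
  remainder 5*w**3 - 13/12*w**2 - 9/4*w + 14 ≠ 0; add g_4 = 5*w**3 - 13/12*w**2 - 9/4*w + 14 to the basis.

The other S-polynomials (S(f_1,f_2), S(f_2,f_3), S(f_1,g_4), S(f_2,g_4), S(f_3,g_4)) all reduce to 0 modulo the current basis, so we have a Gröbner basis.
Inter-reduce: drop elements whose leading term is divisible by another's, tail-reduce, and make monic.

G = {u + 1/14*w, v - 3/2*w + 2, w**3 - 13/60*w**2 - 9/20*w + 14/5}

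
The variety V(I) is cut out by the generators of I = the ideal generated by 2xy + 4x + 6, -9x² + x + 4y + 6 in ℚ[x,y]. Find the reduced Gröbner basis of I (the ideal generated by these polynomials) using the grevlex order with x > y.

G = {x² - 1/9x - 4/9y - ⅔, xy + 2x + 3, y² + 27/4x + 7/2y + 9/4}

Buchberger's algorithm terminates because the ascending chain of leading-term ideals stabilizes.

f_1 = 2xy + 4x + 6, LT = xy.
f_2 = -9x² + x + 4y + 6, LT = x².

S(f_1,f_2): lcm = x²y. S = 2x² + 1/9xy + 4/9y² + 3x + ⅔y.
  reduce S modulo (f_1, f_2):
  remainder 4/9y² + 3x + 14/9y + 1 ≠ 0; add g_3 = 4/9y² + 3x + 14/9y + 1 to the basis.

The other S-polynomials (S(f_1,g_3), S(f_2,g_3)) all reduce to 0 modulo the current basis, so we have a Gröbner basis.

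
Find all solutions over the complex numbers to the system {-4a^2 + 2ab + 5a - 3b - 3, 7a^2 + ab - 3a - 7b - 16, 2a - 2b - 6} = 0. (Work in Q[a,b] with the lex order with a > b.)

{(1, -2)}

Compute a lex Gröbner basis by Buchberger's algorithm.
f_1 = -4a^2 + 2ab + 5a - 3b - 3, LT = a^2.
f_2 = 7a^2 + ab - 3a - 7b - 16, LT = a^2.
f_3 = 2a - 2b - 6, LT = a.

S(f_1,f_2): lcm = a^2. S = -9/14ab - 23/28a + 7/4b + 85/28.
  reduce S modulo (f_1, f_2, f_3):
  remainder -9/14b^2 - b + 4/7 ≠ 0; add h_4 = -9/14b^2 - b + 4/7 to the basis.

S(f_1,f_3): lcm = a^2. S = 1/2ab + 7/4a + 3/4b + 3/4.
  reduce S modulo (f_1, f_2, f_3, h_4):
  remainder 29/9b + 58/9 ≠ 0; add h_5 = 29/9b + 58/9 to the basis.

The other S-polynomials (S(f_2,f_3), S(f_1,h_4), S(f_2,h_4), S(f_3,h_4), S(f_1,h_5), S(f_2,h_5), S(f_3,h_5), S(h_4,h_5)) all reduce to 0 modulo the current basis, so we have a Gröbner basis.
Inter-reduce: drop elements whose leading term is divisible by another's, tail-reduce, and make monic.
Reduced Gröbner basis: {a - 1, b + 2}.

From the last basis element, b + 2 = 0, so b takes values in {-2}. Each choice, substituted upward through the basis, yields the corresponding point(s) of the solution set.
  b = -2: the earlier basis element becomes a - 1 = 0, giving a = 1 — point (1, -2).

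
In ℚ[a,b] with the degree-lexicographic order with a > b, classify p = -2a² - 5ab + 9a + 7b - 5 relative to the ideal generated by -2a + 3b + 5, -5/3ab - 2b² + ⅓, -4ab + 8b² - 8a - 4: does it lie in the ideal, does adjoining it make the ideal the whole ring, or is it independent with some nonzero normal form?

First compute the reduced Gröbner basis of I by Buchberger's algorithm.
f_1 = -2a + 3b + 5, LT = a.
f_2 = -5/3ab - 2b² + ⅓, LT = ab.
f_3 = -4ab + 8b² - 8a - 4, LT = ab.

S(f_1,f_2): lcm = ab. S = -27/10b² - 5/2b + ⅕.
  reduce S modulo (f_1, f_2, f_3):
  remainder -27/10b² - 5/2b + ⅕ ≠ 0; add h_4 = -27/10b² - 5/2b + ⅕ to the basis.

S(f_1,f_3): lcm = ab. S = ½b² - 2a - 5/2b - 1.
  reduce S modulo (f_1, f_2, f_3, h_4):
  remainder -161/27b - 161/27 ≠ 0; add h_5 = -161/27b - 161/27 to the basis.

The other S-polynomials (S(f_2,f_3), S(f_1,h_4), S(f_2,h_4), S(f_3,h_4), S(f_1,h_5), S(f_2,h_5), S(f_3,h_5), S(h_4,h_5)) all reduce to 0 modulo the current basis, so we have a Gröbner basis.
Inter-reduce: drop elements whose leading term is divisible by another's, tail-reduce, and make monic.
Reduced Gröbner basis: {a - 1, b + 1}.
Label its elements g_1 = a - 1, g_2 = b + 1.

Reduce p = -2a² - 5ab + 9a + 7b - 5 modulo G:
  leading term a²: subtract (-2a)·g_1 from -2a² - 5ab + 9a + 7b - 5 → -5ab + 7a + 7b - 5
  leading term ab: subtract (-5b)·g_1 from -5ab + 7a + 7b - 5 → 7a + 2b - 5
  leading term a: subtract (7)·g_1 from 7a + 2b - 5 → 2b + 2
  leading term b: subtract (2)·g_2 from 2b + 2 → 0
  normal form = 0.
Since the normal form is 0, p ∈ I.

-2a² - 5ab + 9a + 7b - 5 lies in I (it reduces to 0).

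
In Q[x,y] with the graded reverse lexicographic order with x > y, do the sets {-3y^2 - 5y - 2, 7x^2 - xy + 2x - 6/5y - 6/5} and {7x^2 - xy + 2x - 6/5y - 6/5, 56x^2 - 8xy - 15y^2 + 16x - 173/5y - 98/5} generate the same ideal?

Yes, the ideals are equal.

For a fixed monomial order, each ideal has a unique reduced Gröbner basis; comparing bases decides equality.
Buchberger on the first generating set:
f_1 = -3y^2 - 5y - 2, LT = y^2.
f_2 = 7x^2 - xy + 2x - 6/5y - 6/5, LT = x^2.

The S-polynomials (S(f_1,f_2)) all reduce to 0 modulo the current basis, so we have a Gröbner basis.
Inter-reduce: drop elements whose leading term is divisible by another's, tail-reduce, and make monic.
Reduced Gröbner basis: {x^2 - 1/7xy + 2/7x - 6/35y - 6/35, y^2 + 5/3y + 2/3}.

Buchberger on the second generating set:
h_1 = 7x^2 - xy + 2x - 6/5y - 6/5, LT = x^2.
h_2 = 56x^2 - 8xy - 15y^2 + 16x - 173/5y - 98/5, LT = x^2.

S(h_1,h_2): lcm = x^2. S = 15/56y^2 + 25/56y + 5/28.
  reduce S modulo (h_1, h_2):
  remainder 15/56y^2 + 25/56y + 5/28 ≠ 0; add k_3 = 15/56y^2 + 25/56y + 5/28 to the basis.

The other S-polynomials (S(h_1,k_3), S(h_2,k_3)) all reduce to 0 modulo the current basis, so we have a Gröbner basis.
Inter-reduce: drop elements whose leading term is divisible by another's, tail-reduce, and make monic.
Reduced Gröbner basis: {x^2 - 1/7xy + 2/7x - 6/35y - 6/35, y^2 + 5/3y + 2/3}.

Same reduced basis, so the two generating sets span the same ideal.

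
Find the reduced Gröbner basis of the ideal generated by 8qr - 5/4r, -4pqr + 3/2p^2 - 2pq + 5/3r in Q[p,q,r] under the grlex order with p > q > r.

f_1 = 8qr - 5/4r, LT = qr.
f_2 = -4pqr + 3/2p^2 - 2pq + 5/3r, LT = pqr.

S(f_1,f_2): lcm = pqr. S = 3/8p^2 - 1/2pq - 5/32pr + 5/12r.
  leading term p^2: no divisor's leading term divides it; move 3/8p^2 to the remainder.
  leading term pq: no divisor's leading term divides it; move -1/2pq to the remainder.
  leading term pr: no divisor's leading term divides it; move -5/32pr to the remainder.
  leading term r: no divisor's leading term divides it; move 5/12r to the remainder.
  remainder 3/8p^2 - 1/2pq - 5/32pr + 5/12r ≠ 0; add g_3 = 3/8p^2 - 1/2pq - 5/32pr + 5/12r to the basis.

The other S-polynomials (S(f_1,g_3), S(f_2,g_3)) all reduce to 0 modulo the current basis, so we have a Gröbner basis.
Inter-reduce: drop elements whose leading term is divisible by another's, tail-reduce, and make monic.

G = {p^2 - 4/3pq - 5/12pr + 10/9r, qr - 5/32r}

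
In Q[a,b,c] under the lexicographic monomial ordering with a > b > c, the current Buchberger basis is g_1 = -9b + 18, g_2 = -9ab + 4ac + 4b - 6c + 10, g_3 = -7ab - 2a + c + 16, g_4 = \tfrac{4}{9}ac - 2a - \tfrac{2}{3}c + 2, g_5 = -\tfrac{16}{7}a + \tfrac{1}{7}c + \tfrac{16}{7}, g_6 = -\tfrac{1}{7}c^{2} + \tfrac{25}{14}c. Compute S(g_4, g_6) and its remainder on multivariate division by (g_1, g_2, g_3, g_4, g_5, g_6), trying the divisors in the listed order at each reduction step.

lcm(LM(g_4), LM(g_6)) = ac^{2}.
S = (lcm/LT(g_4))·g_4 − (lcm/LT(g_6))·g_6 = 8ac - \tfrac{3}{2}c^{2} + \tfrac{9}{2}c.
Reduce S modulo (g_1, g_2, g_3, g_4, g_5, g_6) in that order:
  leading term ac: subtract (18)·g_4 from 8ac - \tfrac{3}{2}c^{2} + \tfrac{9}{2}c → 36a - \tfrac{3}{2}c^{2} + \tfrac{33}{2}c - 36
  leading term a: subtract (-\tfrac{63}{4})·g_5 from 36a - \tfrac{3}{2}c^{2} + \tfrac{33}{2}c - 36 → -\tfrac{3}{2}c^{2} + \tfrac{75}{4}c
  leading term c^{2}: subtract (\tfrac{21}{2})·g_6 from -\tfrac{3}{2}c^{2} + \tfrac{75}{4}c → 0
The remainder is 0, so this S-polynomial contributes no new basis element.

S(g_4, g_6) = 8ac - \tfrac{3}{2}c^{2} + \tfrac{9}{2}c; remainder on division = 0.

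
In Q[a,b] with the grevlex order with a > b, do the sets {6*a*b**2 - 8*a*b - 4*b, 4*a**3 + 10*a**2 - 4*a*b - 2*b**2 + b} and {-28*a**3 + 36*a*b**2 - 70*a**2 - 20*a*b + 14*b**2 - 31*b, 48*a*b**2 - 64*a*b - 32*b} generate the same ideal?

Yes, the ideals are equal.

Two ideals are equal iff their reduced Gröbner bases coincide (the reduced basis is unique for a fixed ordering).
Buchberger on the first generating set:
f_1 = 6*a*b**2 - 8*a*b - 4*b, LT = a*b**2.
f_2 = 4*a**3 + 10*a**2 - 4*a*b - 2*b**2 + b, LT = a**3.

S(f_1,f_2): lcm = a**3*b**2. S = -4/3*a**3*b - 5/2*a**2*b**2 + a*b**3 + 1/2*b**4 - 2/3*a**2*b - 1/4*b**3.
  leading term a**3*b: subtract (-1/3*b)·f_2 from -4/3*a**3*b - 5/2*a**2*b**2 + a*b**3 + 1/2*b**4 - 2/3*a**2*b - 1/4*b**3 → -5/2*a**2*b**2 + a*b**3 + 1/2*b**4 + 8/3*a**2*b - 4/3*a*b**2 - 11/12*b**3 + 1/3*b**2
  leading term a**2*b**2: subtract (-5/12*a)·f_1 from -5/2*a**2*b**2 + a*b**3 + 1/2*b**4 + 8/3*a**2*b - 4/3*a*b**2 - 11/12*b**3 + 1/3*b**2 → a*b**3 + 1/2*b**4 - 2/3*a**2*b - 4/3*a*b**2 - 11/12*b**3 - 5/3*a*b + 1/3*b**2
  leading term a*b**3: subtract (1/6*b)·f_1 from a*b**3 + 1/2*b**4 - 2/3*a**2*b - 4/3*a*b**2 - 11/12*b**3 - 5/3*a*b + 1/3*b**2 → 1/2*b**4 - 2/3*a**2*b - 11/12*b**3 - 5/3*a*b + b**2
  leading term b**4: no divisor's leading term divides it; move 1/2*b**4 to the remainder.
  leading term a**2*b: no divisor's leading term divides it; move -2/3*a**2*b to the remainder.
  leading term b**3: no divisor's leading term divides it; move -11/12*b**3 to the remainder.
  leading term a*b: no divisor's leading term divides it; move -5/3*a*b to the remainder.
  leading term b**2: no divisor's leading term divides it; move b**2 to the remainder.
  remainder 1/2*b**4 - 2/3*a**2*b - 11/12*b**3 - 5/3*a*b + b**2 ≠ 0; add g_3 = 1/2*b**4 - 2/3*a**2*b - 11/12*b**3 - 5/3*a*b + b**2 to the basis.

S(f_1,g_3): lcm = a*b**4. S = 4/3*a**3*b + 1/2*a*b**3 + 10/3*a**2*b - 2*a*b**2 - 2/3*b**3.
  leading term a**3*b: subtract (1/3*b)·f_2 from 4/3*a**3*b + 1/2*a*b**3 + 10/3*a**2*b - 2*a*b**2 - 2/3*b**3 → 1/2*a*b**3 - 2/3*a*b**2 - 1/3*b**2
  leading term a*b**3: subtract (1/12*b)·f_1 from 1/2*a*b**3 - 2/3*a*b**2 - 1/3*b**2 → 0
  remainder 0.

S(f_2,g_3): leading monomials are coprime, so the S-polynomial reduces to 0 (Buchberger's first criterion).
Every S-polynomial of the final basis reduces to 0, so we have a Gröbner basis.
Inter-reduce: drop elements whose leading term is divisible by another's, tail-reduce, and make monic.
Reduced Gröbner basis: {b**4 - 4/3*a**2*b - 11/6*b**3 - 10/3*a*b + 2*b**2, a**3 + 5/2*a**2 - a*b - 1/2*b**2 + 1/4*b, a*b**2 - 4/3*a*b - 2/3*b}.

Buchberger on the second generating set:
h_1 = -28*a**3 + 36*a*b**2 - 70*a**2 - 20*a*b + 14*b**2 - 31*b, LT = a**3.
h_2 = 48*a*b**2 - 64*a*b - 32*b, LT = a*b**2.

S(h_1,h_2): lcm = a**3*b**2. S = -9/7*a*b**4 + 4/3*a**3*b + 5/2*a**2*b**2 + 5/7*a*b**3 - 1/2*b**4 + 2/3*a**2*b + 31/28*b**3.
  leading term a*b**4: subtract (-3/112*b**2)·h_2 from -9/7*a*b**4 + 4/3*a**3*b + 5/2*a**2*b**2 + 5/7*a*b**3 - 1/2*b**4 + 2/3*a**2*b + 31/28*b**3 → 4/3*a**3*b + 5/2*a**2*b**2 - a*b**3 - 1/2*b**4 + 2/3*a**2*b + 1/4*b**3
  leading term a**3*b: subtract (-1/21*b)·h_1 from 4/3*a**3*b + 5/2*a**2*b**2 - a*b**3 - 1/2*b**4 + 2/3*a**2*b + 1/4*b**3 → 5/2*a**2*b**2 + 5/7*a*b**3 - 1/2*b**4 - 8/3*a**2*b - 20/21*a*b**2 + 11/12*b**3 - 31/21*b**2
  leading term a**2*b**2: subtract (5/96*a)·h_2 from 5/2*a**2*b**2 + 5/7*a*b**3 - 1/2*b**4 - 8/3*a**2*b - 20/21*a*b**2 + 11/12*b**3 - 31/21*b**2 → 5/7*a*b**3 - 1/2*b**4 + 2/3*a**2*b - 20/21*a*b**2 + 11/12*b**3 + 5/3*a*b - 31/21*b**2
  leading term a*b**3: subtract (5/336*b)·h_2 from 5/7*a*b**3 - 1/2*b**4 + 2/3*a**2*b - 20/21*a*b**2 + 11/12*b**3 + 5/3*a*b - 31/21*b**2 → -1/2*b**4 + 2/3*a**2*b + 11/12*b**3 + 5/3*a*b - b**2
  leading term b**4: no divisor's leading term divides it; move -1/2*b**4 to the remainder.
  leading term a**2*b: no divisor's leading term divides it; move 2/3*a**2*b to the remainder.
  leading term b**3: no divisor's leading term divides it; move 11/12*b**3 to the remainder.
  leading term a*b: no divisor's leading term divides it; move 5/3*a*b to the remainder.
  leading term b**2: no divisor's leading term divides it; move -b**2 to the remainder.
  remainder -1/2*b**4 + 2/3*a**2*b + 11/12*b**3 + 5/3*a*b - b**2 ≠ 0; add k_3 = -1/2*b**4 + 2/3*a**2*b + 11/12*b**3 + 5/3*a*b - b**2 to the basis.

S(h_1,k_3): leading monomials are coprime, so the S-polynomial reduces to 0 (Buchberger's first criterion).
S(h_2,k_3): lcm = a*b**4. S = 4/3*a**3*b + 1/2*a*b**3 + 10/3*a**2*b - 2*a*b**2 - 2/3*b**3.
  leading term a**3*b: subtract (-1/21*b)·h_1 from 4/3*a**3*b + 1/2*a*b**3 + 10/3*a**2*b - 2*a*b**2 - 2/3*b**3 → 31/14*a*b**3 - 62/21*a*b**2 - 31/21*b**2
  leading term a*b**3: subtract (31/672*b)·h_2 from 31/14*a*b**3 - 62/21*a*b**2 - 31/21*b**2 → 0
  remainder 0.

Every S-polynomial of the final basis reduces to 0, so we have a Gröbner basis.
Inter-reduce: drop elements whose leading term is divisible by another's, tail-reduce, and make monic.
Reduced Gröbner basis: {b**4 - 4/3*a**2*b - 11/6*b**3 - 10/3*a*b + 2*b**2, a**3 + 5/2*a**2 - a*b - 1/2*b**2 + 1/4*b, a*b**2 - 4/3*a*b - 2/3*b}.

Same reduced basis, so the two generating sets span the same ideal.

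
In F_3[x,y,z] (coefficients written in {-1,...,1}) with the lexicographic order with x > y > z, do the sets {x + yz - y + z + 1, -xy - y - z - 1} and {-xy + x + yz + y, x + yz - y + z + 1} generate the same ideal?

Yes, the ideals are equal.

For a fixed monomial order, each ideal has a unique reduced Gröbner basis; comparing bases decides equality.
Buchberger on the first generating set:
f_1 = x + yz - y + z + 1, LT = x.
f_2 = -xy - y - z - 1, LT = xy.

S(f_1,f_2): lcm = xy. S = y^2z - y^2 + yz - z - 1.
  leading term y^2z: no divisor's leading term divides it; move y^2z to the remainder.
  leading term y^2: no divisor's leading term divides it; move -y^2 to the remainder.
  leading term yz: no divisor's leading term divides it; move yz to the remainder.
  leading term z: no divisor's leading term divides it; move -z to the remainder.
  leading term 1: no divisor's leading term divides it; move -1 to the remainder.
  remainder y^2z - y^2 + yz - z - 1 ≠ 0; add g_3 = y^2z - y^2 + yz - z - 1 to the basis.

S(f_1,g_3): leading monomials are coprime, so the S-polynomial reduces to 0 (Buchberger's first criterion).
S(f_2,g_3): lcm = xy^2z. S = xy^2 - xyz + xz + x + y^2z + yz^2 + yz.
  leading term xy^2: subtract (y^2)·f_1 from xy^2 - xyz + xz + x + y^2z + yz^2 + yz → -xyz + xz + x - y^3z + y^3 - y^2 + yz^2 + yz
  leading term xyz: subtract (-yz)·f_1 from -xyz + xz + x - y^3z + y^3 - y^2 + yz^2 + yz → xz + x - y^3z + y^3 + y^2z^2 - y^2z - y^2 - yz^2 - yz
  leading term xz: subtract (z)·f_1 from xz + x - y^3z + y^3 + y^2z^2 - y^2z - y^2 - yz^2 - yz → x - y^3z + y^3 + y^2z^2 - y^2z - y^2 + yz^2 - z^2 - z
  leading term x: subtract (1)·f_1 from x - y^3z + y^3 + y^2z^2 - y^2z - y^2 + yz^2 - z^2 - z → -y^3z + y^3 + y^2z^2 - y^2z - y^2 + yz^2 - yz + y - z^2 + z - 1
  leading term y^3z: subtract (-y)·g_3 from -y^3z + y^3 + y^2z^2 - y^2z - y^2 + yz^2 - yz + y - z^2 + z - 1 → y^2z^2 - y^2 + yz^2 + yz - z^2 + z - 1
  leading term y^2z^2: subtract (z)·g_3 from y^2z^2 - y^2 + yz^2 + yz - z^2 + z - 1 → y^2z - y^2 + yz - z - 1
  leading term y^2z: subtract (1)·g_3 from y^2z - y^2 + yz - z - 1 → 0
  remainder 0.

Every S-polynomial of the final basis reduces to 0, so we have a Gröbner basis.
Inter-reduce: drop elements whose leading term is divisible by another's, tail-reduce, and make monic.
Reduced Gröbner basis: {x + yz - y + z + 1, y^2z - y^2 + yz - z - 1}.

Buchberger on the second generating set:
h_1 = -xy + x + yz + y, LT = xy.
h_2 = x + yz - y + z + 1, LT = x.

S(h_1,h_2): lcm = xy. S = -x - y^2z + y^2 + yz + y.
  leading term x: subtract (-1)·h_2 from -x - y^2z + y^2 + yz + y → -y^2z + y^2 - yz + z + 1
  leading term y^2z: no divisor's leading term divides it; move -y^2z to the remainder.
  leading term y^2: no divisor's leading term divides it; move y^2 to the remainder.
  leading term yz: no divisor's leading term divides it; move -yz to the remainder.
  leading term z: no divisor's leading term divides it; move z to the remainder.
  leading term 1: no divisor's leading term divides it; move 1 to the remainder.
  remainder -y^2z + y^2 - yz + z + 1 ≠ 0; add k_3 = -y^2z + y^2 - yz + z + 1 to the basis.

S(h_1,k_3): lcm = xy^2z. S = xy^2 + xyz + xz + x - y^2z^2 - y^2z.
  leading term xy^2: subtract (-y)·h_1 from xy^2 + xyz + xz + x - y^2z^2 - y^2z → xyz + xy + xz + x - y^2z^2 + y^2
  leading term xyz: subtract (-z)·h_1 from xyz + xy + xz + x - y^2z^2 + y^2 → xy - xz + x - y^2z^2 + y^2 + yz^2 + yz
  leading term xy: subtract (-1)·h_1 from xy - xz + x - y^2z^2 + y^2 + yz^2 + yz → -xz - x - y^2z^2 + y^2 + yz^2 - yz + y
  leading term xz: subtract (-z)·h_2 from -xz - x - y^2z^2 + y^2 + yz^2 - yz + y → -x - y^2z^2 + y^2 - yz^2 + yz + y + z^2 + z
  leading term x: subtract (-1)·h_2 from -x - y^2z^2 + y^2 - yz^2 + yz + y + z^2 + z → -y^2z^2 + y^2 - yz^2 - yz + z^2 - z + 1
  leading term y^2z^2: subtract (z)·k_3 from -y^2z^2 + y^2 - yz^2 - yz + z^2 - z + 1 → -y^2z + y^2 - yz + z + 1
  leading term y^2z: subtract (1)·k_3 from -y^2z + y^2 - yz + z + 1 → 0
  remainder 0.

S(h_2,k_3): leading monomials are coprime, so the S-polynomial reduces to 0 (Buchberger's first criterion).
Every S-polynomial of the final basis reduces to 0, so we have a Gröbner basis.
Inter-reduce: drop elements whose leading term is divisible by another's, tail-reduce, and make monic.
Reduced Gröbner basis: {x + yz - y + z + 1, y^2z - y^2 + yz - z - 1}.

These coincide, so the ideals are equal.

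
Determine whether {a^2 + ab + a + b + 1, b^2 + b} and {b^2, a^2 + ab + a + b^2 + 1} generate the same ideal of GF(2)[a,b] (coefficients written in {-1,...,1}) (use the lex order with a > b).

No, the ideals differ.

For a fixed monomial order, each ideal has a unique reduced Gröbner basis; comparing bases decides equality.
Buchberger on the first generating set:
f_1 = a^2 + ab + a + b + 1, LT = a^2.
f_2 = b^2 + b, LT = b^2.

The S-polynomials (S(f_1,f_2)) all reduce to 0 modulo the current basis, so we have a Gröbner basis.
Inter-reduce: drop elements whose leading term is divisible by another's, tail-reduce, and make monic.
Reduced Gröbner basis: {a^2 + ab + a + b + 1, b^2 + b}.

Buchberger on the second generating set:
h_1 = b^2, LT = b^2.
h_2 = a^2 + ab + a + b^2 + 1, LT = a^2.

The S-polynomials (S(h_1,h_2)) all reduce to 0 modulo the current basis, so we have a Gröbner basis.
Inter-reduce: drop elements whose leading term is divisible by another's, tail-reduce, and make monic.
Reduced Gröbner basis: {a^2 + ab + a + 1, b^2}.

Since the reduced bases disagree, the two ideals are not the same.
The choice of monomial ordering does not affect the verdict — as long as both bases are computed under the same ordering, their equality decides ideal equality.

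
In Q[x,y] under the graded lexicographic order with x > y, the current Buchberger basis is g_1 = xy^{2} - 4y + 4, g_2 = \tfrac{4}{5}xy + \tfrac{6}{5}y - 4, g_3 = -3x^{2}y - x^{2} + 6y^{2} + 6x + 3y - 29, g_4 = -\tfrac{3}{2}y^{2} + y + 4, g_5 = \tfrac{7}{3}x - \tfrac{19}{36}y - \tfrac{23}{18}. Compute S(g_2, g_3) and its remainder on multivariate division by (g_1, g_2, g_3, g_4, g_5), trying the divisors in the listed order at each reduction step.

lcm(LM(g_2), LM(g_3)) = x^{2}y.
S = (lcm/LT(g_2))·g_2 − (lcm/LT(g_3))·g_3 = -\tfrac{1}{3}x^{2} + \tfrac{3}{2}xy + 2y^{2} - 3x + y - \tfrac{29}{3}.
Reduce S modulo (g_1, g_2, g_3, g_4, g_5) in that order:
  leading term x^{2}: subtract (-\tfrac{1}{7}x)·g_5 from -\tfrac{1}{3}x^{2} + \tfrac{3}{2}xy + 2y^{2} - 3x + y - \tfrac{29}{3} → \tfrac{359}{252}xy + 2y^{2} - \tfrac{401}{126}x + y - \tfrac{29}{3}
  leading term xy: subtract (\tfrac{1795}{1008})·g_2 from \tfrac{359}{252}xy + 2y^{2} - \tfrac{401}{126}x + y - \tfrac{29}{3} → 2y^{2} - \tfrac{401}{126}x - \tfrac{191}{168}y - \tfrac{641}{252}
  leading term y^{2}: subtract (-\tfrac{4}{3})·g_4 from 2y^{2} - \tfrac{401}{126}x - \tfrac{191}{168}y - \tfrac{641}{252} → -\tfrac{401}{126}x + \tfrac{11}{56}y + \tfrac{703}{252}
  leading term x: subtract (-\tfrac{401}{294})·g_5 from -\tfrac{401}{126}x + \tfrac{11}{56}y + \tfrac{703}{252} → -\tfrac{1385}{2646}y + \tfrac{1385}{1323}
  leading term y: no divisor's leading term divides it; move -\tfrac{1385}{2646}y to the remainder.
  leading term 1: no divisor's leading term divides it; move \tfrac{1385}{1323} to the remainder.
The remainder -\tfrac{1385}{2646}y + \tfrac{1385}{1323} is nonzero, so it would be added as the next basis element.

S(g_2, g_3) = -\tfrac{1}{3}x^{2} + \tfrac{3}{2}xy + 2y^{2} - 3x + y - \tfrac{29}{3}; remainder on division = -\tfrac{1385}{2646}y + \tfrac{1385}{1323}.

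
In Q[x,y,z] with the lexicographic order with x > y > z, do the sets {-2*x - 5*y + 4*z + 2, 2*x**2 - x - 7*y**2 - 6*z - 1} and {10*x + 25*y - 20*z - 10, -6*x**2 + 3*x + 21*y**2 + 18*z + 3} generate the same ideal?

Yes, the ideals are equal.

Two ideals are equal iff their reduced Gröbner bases coincide (the reduced basis is unique for a fixed ordering).
Buchberger on the first generating set:
f_1 = -2*x - 5*y + 4*z + 2, LT = x.
f_2 = 2*x**2 - x - 7*y**2 - 6*z - 1, LT = x**2.

S(f_1,f_2): lcm = x**2. S = 5/2*x*y - 2*x*z - 1/2*x + 7/2*y**2 + 3*z + 1/2.
  leading term x*y: subtract (-5/4*y)·f_1 from 5/2*x*y - 2*x*z - 1/2*x + 7/2*y**2 + 3*z + 1/2 → -2*x*z - 1/2*x - 11/4*y**2 + 5*y*z + 5/2*y + 3*z + 1/2
  leading term x*z: subtract (z)·f_1 from -2*x*z - 1/2*x - 11/4*y**2 + 5*y*z + 5/2*y + 3*z + 1/2 → -1/2*x - 11/4*y**2 + 10*y*z + 5/2*y - 4*z**2 + z + 1/2
  leading term x: subtract (1/4)·f_1 from -1/2*x - 11/4*y**2 + 10*y*z + 5/2*y - 4*z**2 + z + 1/2 → -11/4*y**2 + 10*y*z + 15/4*y - 4*z**2
  leading term y**2: no divisor's leading term divides it; move -11/4*y**2 to the remainder.
  leading term y*z: no divisor's leading term divides it; move 10*y*z to the remainder.
  leading term y: no divisor's leading term divides it; move 15/4*y to the remainder.
  leading term z**2: no divisor's leading term divides it; move -4*z**2 to the remainder.
  remainder -11/4*y**2 + 10*y*z + 15/4*y - 4*z**2 ≠ 0; add g_3 = -11/4*y**2 + 10*y*z + 15/4*y - 4*z**2 to the basis.

The other S-polynomials (S(f_1,g_3), S(f_2,g_3)) all reduce to 0 modulo the current basis, so we have a Gröbner basis.
Inter-reduce: drop elements whose leading term is divisible by another's, tail-reduce, and make monic.
Reduced Gröbner basis: {x + 5/2*y - 2*z - 1, y**2 - 40/11*y*z - 15/11*y + 16/11*z**2}.

Buchberger on the second generating set:
h_1 = 10*x + 25*y - 20*z - 10, LT = x.
h_2 = -6*x**2 + 3*x + 21*y**2 + 18*z + 3, LT = x**2.

S(h_1,h_2): lcm = x**2. S = 5/2*x*y - 2*x*z - 1/2*x + 7/2*y**2 + 3*z + 1/2.
  leading term x*y: subtract (1/4*y)·h_1 from 5/2*x*y - 2*x*z - 1/2*x + 7/2*y**2 + 3*z + 1/2 → -2*x*z - 1/2*x - 11/4*y**2 + 5*y*z + 5/2*y + 3*z + 1/2
  leading term x*z: subtract (-1/5*z)·h_1 from -2*x*z - 1/2*x - 11/4*y**2 + 5*y*z + 5/2*y + 3*z + 1/2 → -1/2*x - 11/4*y**2 + 10*y*z + 5/2*y - 4*z**2 + z + 1/2
  leading term x: subtract (-1/20)·h_1 from -1/2*x - 11/4*y**2 + 10*y*z + 5/2*y - 4*z**2 + z + 1/2 → -11/4*y**2 + 10*y*z + 15/4*y - 4*z**2
  leading term y**2: no divisor's leading term divides it; move -11/4*y**2 to the remainder.
  leading term y*z: no divisor's leading term divides it; move 10*y*z to the remainder.
  leading term y: no divisor's leading term divides it; move 15/4*y to the remainder.
  leading term z**2: no divisor's leading term divides it; move -4*z**2 to the remainder.
  remainder -11/4*y**2 + 10*y*z + 15/4*y - 4*z**2 ≠ 0; add k_3 = -11/4*y**2 + 10*y*z + 15/4*y - 4*z**2 to the basis.

The other S-polynomials (S(h_1,k_3), S(h_2,k_3)) all reduce to 0 modulo the current basis, so we have a Gröbner basis.
Inter-reduce: drop elements whose leading term is divisible by another's, tail-reduce, and make monic.
Reduced Gröbner basis: {x + 5/2*y - 2*z - 1, y**2 - 40/11*y*z - 15/11*y + 16/11*z**2}.

These coincide, so the ideals are equal.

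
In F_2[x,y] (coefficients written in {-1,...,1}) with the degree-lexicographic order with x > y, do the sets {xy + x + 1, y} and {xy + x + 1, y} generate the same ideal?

Equality of ideals is decidable: compute both reduced Gröbner bases (unique for the ordering) and check whether they agree.
Buchberger on the first generating set:
f_1 = xy + x + 1, LT = xy.
f_2 = y, LT = y.

S(f_1,f_2): lcm = xy. S = x + 1.
  leading term x: no divisor's leading term divides it; move x to the remainder.
  leading term 1: no divisor's leading term divides it; move 1 to the remainder.
  remainder x + 1 ≠ 0; add g_3 = x + 1 to the basis.

S(f_1,g_3): lcm = xy. S = x + y + 1.
  leading term x: subtract (1)·g_3 from x + y + 1 → y
  leading term y: subtract (1)·f_2 from y → 0
  remainder 0.

S(f_2,g_3): leading monomials are coprime, so the S-polynomial reduces to 0 (Buchberger's first criterion).
Every S-polynomial of the final basis reduces to 0, so we have a Gröbner basis.
Inter-reduce: drop elements whose leading term is divisible by another's, tail-reduce, and make monic.
Reduced Gröbner basis: {x + 1, y}.

Buchberger on the second generating set:
h_1 = xy + x + 1, LT = xy.
h_2 = y, LT = y.

S(h_1,h_2): lcm = xy. S = x + 1.
  leading term x: no divisor's leading term divides it; move x to the remainder.
  leading term 1: no divisor's leading term divides it; move 1 to the remainder.
  remainder x + 1 ≠ 0; add k_3 = x + 1 to the basis.

S(h_1,k_3): lcm = xy. S = x + y + 1.
  leading term x: subtract (1)·k_3 from x + y + 1 → y
  leading term y: subtract (1)·h_2 from y → 0
  remainder 0.

S(h_2,k_3): leading monomials are coprime, so the S-polynomial reduces to 0 (Buchberger's first criterion).
Every S-polynomial of the final basis reduces to 0, so we have a Gröbner basis.
Inter-reduce: drop elements whose leading term is divisible by another's, tail-reduce, and make monic.
Reduced Gröbner basis: {x + 1, y}.

Same reduced basis, so the two generating sets span the same ideal.

Yes, the ideals are equal.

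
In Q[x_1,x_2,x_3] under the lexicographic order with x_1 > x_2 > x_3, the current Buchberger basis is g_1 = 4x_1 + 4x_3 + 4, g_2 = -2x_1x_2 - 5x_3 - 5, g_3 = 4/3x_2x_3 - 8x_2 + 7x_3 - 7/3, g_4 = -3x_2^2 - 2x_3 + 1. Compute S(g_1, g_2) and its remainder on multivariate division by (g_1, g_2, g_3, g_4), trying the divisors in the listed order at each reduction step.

S(g_1, g_2) = x_2x_3 + x_2 - 5/2x_3 - 5/2; remainder on division = 7x_2 - 31/4x_3 - 3/4.

lcm(LM(g_1), LM(g_2)) = x_1x_2.
S = (lcm/LT(g_1))·g_1 − (lcm/LT(g_2))·g_2 = x_2x_3 + x_2 - 5/2x_3 - 5/2.
Reduce S modulo (g_1, g_2, g_3, g_4) in that order:
  leading term x_2x_3: subtract (3/4)·g_3 from x_2x_3 + x_2 - 5/2x_3 - 5/2 → 7x_2 - 31/4x_3 - 3/4
  leading term x_2: no divisor's leading term divides it; move 7x_2 to the remainder.
  leading term x_3: no divisor's leading term divides it; move -31/4x_3 to the remainder.
  leading term 1: no divisor's leading term divides it; move -3/4 to the remainder.
The remainder 7x_2 - 31/4x_3 - 3/4 is nonzero, so it would be added as the next basis element.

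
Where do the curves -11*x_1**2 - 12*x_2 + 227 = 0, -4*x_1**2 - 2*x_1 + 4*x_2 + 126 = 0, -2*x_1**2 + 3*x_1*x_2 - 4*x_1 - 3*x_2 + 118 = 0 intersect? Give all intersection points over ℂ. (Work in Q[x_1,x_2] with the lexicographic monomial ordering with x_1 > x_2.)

{(5, -4)}

Compute a lex Gröbner basis by Buchberger's algorithm.
f_1 = -11*x_1**2 - 12*x_2 + 227, LT = x_1**2.
f_2 = -4*x_1**2 - 2*x_1 + 4*x_2 + 126, LT = x_1**2.
f_3 = -2*x_1**2 + 3*x_1*x_2 - 4*x_1 - 3*x_2 + 118, LT = x_1**2.

S(f_1,f_2): lcm = x_1**2. S = -1/2*x_1 + 23/11*x_2 + 239/22.
  reduce S modulo (f_1, f_2, f_3):
  remainder -1/2*x_1 + 23/11*x_2 + 239/22 ≠ 0; add h_4 = -1/2*x_1 + 23/11*x_2 + 239/22 to the basis.

S(f_1,f_3): lcm = x_1**2. S = 3/2*x_1*x_2 - 2*x_1 - 9/22*x_2 + 422/11.
  reduce S modulo (f_1, f_2, f_3, h_4):
  remainder 69/11*x_2**2 + 262/11*x_2 - 56/11 ≠ 0; add h_5 = 69/11*x_2**2 + 262/11*x_2 - 56/11 to the basis.

S(f_1,h_4): lcm = x_1**2. S = 46/11*x_1*x_2 + 239/11*x_1 + 12/11*x_2 - 227/11.
  reduce S modulo (f_1, f_2, f_3, h_4, h_5):
  remainder 42256/363*x_2 + 169024/363 ≠ 0; add h_6 = 42256/363*x_2 + 169024/363 to the basis.

The other S-polynomials (S(f_2,f_3), S(f_2,h_4), S(f_3,h_4), S(f_1,h_5), S(f_2,h_5), S(f_3,h_5), S(h_4,h_5), S(f_1,h_6), S(f_2,h_6), S(f_3,h_6), S(h_4,h_6), S(h_5,h_6)) all reduce to 0 modulo the current basis, so we have a Gröbner basis.
Inter-reduce: drop elements whose leading term is divisible by another's, tail-reduce, and make monic.
Reduced Gröbner basis: {x_1 - 5, x_2 + 4}.

From the last basis element, x_2 + 4 = 0, so x_2 takes values in {-4}. Each choice, substituted upward through the basis, yields the corresponding point(s) of the solution set.
  x_2 = -4: the earlier basis element becomes x_1 - 5 = 0, giving x_1 = 5 — point (5, -4).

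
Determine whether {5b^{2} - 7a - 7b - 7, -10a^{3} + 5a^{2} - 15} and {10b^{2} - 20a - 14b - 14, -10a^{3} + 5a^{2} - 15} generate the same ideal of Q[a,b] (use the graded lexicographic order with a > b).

No, the ideals differ.

Two ideals are equal iff their reduced Gröbner bases coincide (the reduced basis is unique for a fixed ordering).
Buchberger on the first generating set:
f_1 = 5b^{2} - 7a - 7b - 7, LT = b^{2}.
f_2 = -10a^{3} + 5a^{2} - 15, LT = a^{3}.

The S-polynomials (S(f_1,f_2)) all reduce to 0 modulo the current basis, so we have a Gröbner basis.
Inter-reduce: drop elements whose leading term is divisible by another's, tail-reduce, and make monic.
Reduced Gröbner basis: {a^{3} - \tfrac{1}{2}a^{2} + \tfrac{3}{2}, b^{2} - \tfrac{7}{5}a - \tfrac{7}{5}b - \tfrac{7}{5}}.

Buchberger on the second generating set:
h_1 = 10b^{2} - 20a - 14b - 14, LT = b^{2}.
h_2 = -10a^{3} + 5a^{2} - 15, LT = a^{3}.

The S-polynomials (S(h_1,h_2)) all reduce to 0 modulo the current basis, so we have a Gröbner basis.
Inter-reduce: drop elements whose leading term is divisible by another's, tail-reduce, and make monic.
Reduced Gröbner basis: {a^{3} - \tfrac{1}{2}a^{2} + \tfrac{3}{2}, b^{2} - 2a - \tfrac{7}{5}b - \tfrac{7}{5}}.

These differ, so the ideals are not equal.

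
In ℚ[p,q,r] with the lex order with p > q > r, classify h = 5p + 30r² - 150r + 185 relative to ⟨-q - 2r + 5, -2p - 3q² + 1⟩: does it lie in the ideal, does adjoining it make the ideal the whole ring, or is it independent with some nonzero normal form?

First compute the reduced Gröbner basis of I by Buchberger's algorithm.
f_1 = -q - 2r + 5, LT = q.
f_2 = -2p - 3q² + 1, LT = p.

The S-polynomials (S(f_1,f_2)) all reduce to 0 modulo the current basis, so we have a Gröbner basis.
Inter-reduce: drop elements whose leading term is divisible by another's, tail-reduce, and make monic.
Reduced Gröbner basis: {p + 6r² - 30r + 37, q + 2r - 5}.
Label its elements g_1 = p + 6r² - 30r + 37, g_2 = q + 2r - 5.

Reduce h = 5p + 30r² - 150r + 185 modulo G:
  leading term p: subtract (5)·g_1 from 5p + 30r² - 150r + 185 → 0
  normal form = 0.
Since the normal form is 0, h ∈ I.

Ideal membership is decidable via reduction modulo a Gröbner basis.

5p + 30r² - 150r + 185 lies in I (it reduces to 0).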